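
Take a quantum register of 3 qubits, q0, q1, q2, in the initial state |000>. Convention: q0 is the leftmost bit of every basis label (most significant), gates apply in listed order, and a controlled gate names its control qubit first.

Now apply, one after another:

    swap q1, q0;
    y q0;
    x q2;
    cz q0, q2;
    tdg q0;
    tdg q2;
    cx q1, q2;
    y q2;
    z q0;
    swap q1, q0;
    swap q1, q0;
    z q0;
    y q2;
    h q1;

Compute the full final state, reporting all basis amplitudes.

After the circuit, the state carries amplitude -sqrt(2)/2 on |101>, -sqrt(2)/2 on |111>, and 0 on every other basis state. Key observation: steps 8-13 multiply out to the identity, so the circuit reduces to the remaining gates.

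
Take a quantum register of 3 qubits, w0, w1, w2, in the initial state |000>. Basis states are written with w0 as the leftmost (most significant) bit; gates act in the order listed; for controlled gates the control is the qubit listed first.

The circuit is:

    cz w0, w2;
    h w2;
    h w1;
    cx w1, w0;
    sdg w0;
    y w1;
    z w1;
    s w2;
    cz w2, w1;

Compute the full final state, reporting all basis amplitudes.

After the circuit, the state carries amplitude 0 on |000>, 0 on |001>, -I/2 on |010>, -1/2 on |011>, -1/2 on |100>, -I/2 on |101>, 0 on |110>, 0 on |111>.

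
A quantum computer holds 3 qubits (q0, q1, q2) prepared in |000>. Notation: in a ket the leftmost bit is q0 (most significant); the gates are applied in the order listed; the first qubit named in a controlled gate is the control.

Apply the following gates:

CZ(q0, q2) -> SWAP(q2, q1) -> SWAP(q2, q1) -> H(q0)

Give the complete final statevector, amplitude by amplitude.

The resulting statevector has amplitude sqrt(2)/2 on |000>, sqrt(2)/2 on |100>, and 0 on every other basis state.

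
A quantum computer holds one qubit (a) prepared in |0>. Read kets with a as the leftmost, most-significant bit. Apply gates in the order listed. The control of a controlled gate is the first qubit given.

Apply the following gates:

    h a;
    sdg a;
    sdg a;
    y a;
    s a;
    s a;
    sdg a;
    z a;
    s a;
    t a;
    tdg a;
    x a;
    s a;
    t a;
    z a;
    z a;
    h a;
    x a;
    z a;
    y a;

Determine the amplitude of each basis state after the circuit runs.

The final amplitudes are -1/2 - exp(3*I*pi/4)/2 on |0>, -1/2 + exp(3*I*pi/4)/2 on |1>.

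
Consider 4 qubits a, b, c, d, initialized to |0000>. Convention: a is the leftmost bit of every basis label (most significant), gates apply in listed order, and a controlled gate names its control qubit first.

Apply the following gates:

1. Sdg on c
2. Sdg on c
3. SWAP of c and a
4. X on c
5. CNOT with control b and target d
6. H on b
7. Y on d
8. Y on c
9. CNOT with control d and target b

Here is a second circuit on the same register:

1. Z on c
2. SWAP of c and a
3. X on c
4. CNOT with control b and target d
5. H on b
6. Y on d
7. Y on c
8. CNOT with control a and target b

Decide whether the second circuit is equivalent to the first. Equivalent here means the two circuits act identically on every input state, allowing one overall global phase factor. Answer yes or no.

No, they are not equivalent — no single phase factor reconciles the two unitaries.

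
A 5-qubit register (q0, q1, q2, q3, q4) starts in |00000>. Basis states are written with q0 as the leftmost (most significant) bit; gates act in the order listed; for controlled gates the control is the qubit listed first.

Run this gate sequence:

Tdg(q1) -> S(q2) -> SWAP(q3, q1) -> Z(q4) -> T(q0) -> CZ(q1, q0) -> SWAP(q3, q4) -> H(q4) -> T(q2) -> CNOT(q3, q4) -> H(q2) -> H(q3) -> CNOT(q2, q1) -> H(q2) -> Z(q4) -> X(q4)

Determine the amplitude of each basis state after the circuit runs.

After the circuit, the state carries amplitude -1/4 on |00000>, 1/4 on |00001>, -1/4 on |00010>, 1/4 on |00011>, -1/4 on |00100>, 1/4 on |00101>, -1/4 on |00110>, 1/4 on |00111>, -1/4 on |01000>, 1/4 on |01001>, -1/4 on |01010>, 1/4 on |01011>, 1/4 on |01100>, -1/4 on |01101>, 1/4 on |01110>, -1/4 on |01111>, 0 on |10000>, 0 on |10001>, 0 on |10010>, 0 on |10011>, 0 on |10100>, 0 on |10101>, 0 on |10110>, 0 on |10111>, 0 on |11000>, 0 on |11001>, 0 on |11010>, 0 on |11011>, 0 on |11100>, 0 on |11101>, 0 on |11110>, 0 on |11111>.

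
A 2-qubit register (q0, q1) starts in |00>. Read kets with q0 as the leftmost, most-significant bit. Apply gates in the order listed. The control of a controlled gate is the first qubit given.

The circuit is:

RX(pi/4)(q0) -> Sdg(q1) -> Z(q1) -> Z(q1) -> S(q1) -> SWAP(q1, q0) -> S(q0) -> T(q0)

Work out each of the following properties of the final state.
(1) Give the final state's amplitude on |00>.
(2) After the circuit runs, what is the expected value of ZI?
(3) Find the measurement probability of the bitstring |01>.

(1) The amplitude on |00> is sqrt(sqrt(2) + 2)/2. Key observation: gates 2-5 undo each other exactly, leaving only the rest of the circuit to track.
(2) The expectation value of ZI is 1.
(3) Outcome |01> occurs with probability 1/2 - sqrt(2)/4.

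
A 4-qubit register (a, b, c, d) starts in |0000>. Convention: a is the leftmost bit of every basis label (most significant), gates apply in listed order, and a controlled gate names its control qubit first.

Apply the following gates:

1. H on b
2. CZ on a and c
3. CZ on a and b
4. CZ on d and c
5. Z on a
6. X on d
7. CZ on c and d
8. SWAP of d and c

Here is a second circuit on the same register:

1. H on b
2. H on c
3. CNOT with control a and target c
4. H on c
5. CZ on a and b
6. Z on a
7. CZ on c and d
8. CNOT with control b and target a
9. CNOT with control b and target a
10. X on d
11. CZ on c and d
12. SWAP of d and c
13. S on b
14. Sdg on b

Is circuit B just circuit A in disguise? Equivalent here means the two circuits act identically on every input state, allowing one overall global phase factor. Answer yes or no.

Yes, they are equivalent — the unitaries differ by at most a global phase.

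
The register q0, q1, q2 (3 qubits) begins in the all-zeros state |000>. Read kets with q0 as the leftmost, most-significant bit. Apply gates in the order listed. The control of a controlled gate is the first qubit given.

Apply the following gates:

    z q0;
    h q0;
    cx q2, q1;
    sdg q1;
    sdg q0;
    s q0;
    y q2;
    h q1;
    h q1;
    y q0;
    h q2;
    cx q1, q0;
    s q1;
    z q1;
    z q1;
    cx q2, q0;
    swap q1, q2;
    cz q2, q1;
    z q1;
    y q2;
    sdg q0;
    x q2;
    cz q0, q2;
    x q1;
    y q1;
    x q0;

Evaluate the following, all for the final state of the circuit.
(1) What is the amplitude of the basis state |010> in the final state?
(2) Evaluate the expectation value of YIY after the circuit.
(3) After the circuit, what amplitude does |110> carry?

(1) The amplitude on |010> is I/2.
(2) In the final state, YIY has expectation 0.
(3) |110> carries amplitude 1/2 in the final state.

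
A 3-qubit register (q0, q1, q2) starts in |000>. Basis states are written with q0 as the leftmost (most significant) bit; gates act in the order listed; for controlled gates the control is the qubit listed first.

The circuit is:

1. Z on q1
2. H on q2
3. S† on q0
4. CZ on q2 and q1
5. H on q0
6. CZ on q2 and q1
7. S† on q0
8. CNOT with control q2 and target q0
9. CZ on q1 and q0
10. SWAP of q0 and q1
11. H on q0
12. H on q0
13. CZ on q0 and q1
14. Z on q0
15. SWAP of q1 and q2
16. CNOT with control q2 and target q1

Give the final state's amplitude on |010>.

The amplitude on |010> is -I/2. Key observation: the block from step 11 through step 12 cancels to the identity and can be dropped.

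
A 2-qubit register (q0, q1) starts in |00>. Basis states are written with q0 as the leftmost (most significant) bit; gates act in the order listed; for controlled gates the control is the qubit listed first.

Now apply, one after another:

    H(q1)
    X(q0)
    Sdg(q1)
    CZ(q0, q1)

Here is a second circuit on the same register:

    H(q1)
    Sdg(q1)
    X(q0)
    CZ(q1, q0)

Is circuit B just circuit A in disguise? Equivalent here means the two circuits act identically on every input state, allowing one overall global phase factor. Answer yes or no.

Yes, they are equivalent — the unitaries differ by at most a global phase.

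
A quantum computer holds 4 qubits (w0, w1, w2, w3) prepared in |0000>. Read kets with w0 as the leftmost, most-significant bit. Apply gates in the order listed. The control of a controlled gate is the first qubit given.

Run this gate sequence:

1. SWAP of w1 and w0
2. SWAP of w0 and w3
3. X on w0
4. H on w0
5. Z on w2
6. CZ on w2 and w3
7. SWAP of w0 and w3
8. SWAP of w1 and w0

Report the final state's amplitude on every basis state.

After the circuit, the state carries amplitude sqrt(2)/2 on |0000>, -sqrt(2)/2 on |0001>, and 0 on every other basis state.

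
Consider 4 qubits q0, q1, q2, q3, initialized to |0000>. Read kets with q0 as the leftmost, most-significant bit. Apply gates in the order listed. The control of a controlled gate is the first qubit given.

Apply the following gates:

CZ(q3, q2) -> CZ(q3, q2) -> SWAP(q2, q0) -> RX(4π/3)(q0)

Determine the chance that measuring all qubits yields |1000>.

The probability of measuring |1000> is 3/4. Key observation: the block from step 1 through step 2 cancels to the identity and can be dropped.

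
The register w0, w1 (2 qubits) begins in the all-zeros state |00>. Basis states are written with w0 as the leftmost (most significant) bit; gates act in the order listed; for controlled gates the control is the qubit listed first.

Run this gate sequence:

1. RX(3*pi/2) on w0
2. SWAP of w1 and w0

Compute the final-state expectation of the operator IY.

The expectation value of IY is 1.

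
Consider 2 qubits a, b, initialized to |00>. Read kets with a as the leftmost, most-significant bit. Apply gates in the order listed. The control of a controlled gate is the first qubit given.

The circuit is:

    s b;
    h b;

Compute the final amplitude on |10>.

The amplitude on |10> is 0.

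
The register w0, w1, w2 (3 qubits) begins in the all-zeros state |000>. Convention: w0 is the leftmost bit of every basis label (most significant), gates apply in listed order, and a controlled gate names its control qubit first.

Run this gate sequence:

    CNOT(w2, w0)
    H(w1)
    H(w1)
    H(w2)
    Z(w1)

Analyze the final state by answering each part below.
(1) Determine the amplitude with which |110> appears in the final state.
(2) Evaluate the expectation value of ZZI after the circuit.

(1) |110> carries amplitude 0 in the final state. Key observation: gates 2-3 undo each other exactly, leaving only the rest of the circuit to track.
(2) In the final state, ZZI has expectation 1.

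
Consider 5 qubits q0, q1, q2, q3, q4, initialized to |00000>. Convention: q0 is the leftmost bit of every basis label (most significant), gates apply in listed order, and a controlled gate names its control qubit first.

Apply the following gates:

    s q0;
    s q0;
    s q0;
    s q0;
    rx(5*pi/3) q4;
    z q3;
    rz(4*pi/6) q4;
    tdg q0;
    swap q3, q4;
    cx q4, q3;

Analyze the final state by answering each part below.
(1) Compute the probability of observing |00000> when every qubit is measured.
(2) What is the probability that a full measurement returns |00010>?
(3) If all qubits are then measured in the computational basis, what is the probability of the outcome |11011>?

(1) A full measurement returns |00000> with probability 3/4. Key observation: gates 1-4 undo each other exactly, leaving only the rest of the circuit to track.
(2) Outcome |00010> occurs with probability 1/4.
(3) A full measurement returns |11011> with probability 0.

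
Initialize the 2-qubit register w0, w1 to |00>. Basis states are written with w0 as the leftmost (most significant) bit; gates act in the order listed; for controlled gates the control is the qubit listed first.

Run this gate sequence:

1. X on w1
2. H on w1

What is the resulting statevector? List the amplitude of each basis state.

The final amplitudes are sqrt(2)/2 on |00>, -sqrt(2)/2 on |01>, 0 on |10>, 0 on |11>.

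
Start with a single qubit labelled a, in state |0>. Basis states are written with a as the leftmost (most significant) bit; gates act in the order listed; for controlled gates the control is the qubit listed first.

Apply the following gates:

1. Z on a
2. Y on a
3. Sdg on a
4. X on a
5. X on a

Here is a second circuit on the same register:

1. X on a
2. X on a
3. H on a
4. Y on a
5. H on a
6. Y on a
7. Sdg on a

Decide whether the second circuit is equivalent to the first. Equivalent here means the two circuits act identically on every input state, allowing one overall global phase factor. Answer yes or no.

No, they are not equivalent — no single phase factor reconciles the two unitaries.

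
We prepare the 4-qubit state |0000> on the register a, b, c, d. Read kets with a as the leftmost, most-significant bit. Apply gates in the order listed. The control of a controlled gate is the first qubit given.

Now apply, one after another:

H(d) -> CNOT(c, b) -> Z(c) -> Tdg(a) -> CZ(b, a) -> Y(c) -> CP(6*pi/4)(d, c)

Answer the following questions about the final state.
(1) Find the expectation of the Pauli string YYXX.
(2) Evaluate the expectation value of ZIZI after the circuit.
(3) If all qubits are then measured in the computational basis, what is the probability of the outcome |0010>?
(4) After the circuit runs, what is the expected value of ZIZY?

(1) The expectation value of YYXX is 0.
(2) In the final state, ZIZI has expectation -1.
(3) A full measurement returns |0010> with probability 1/2.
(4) The expectation value of ZIZY is 1.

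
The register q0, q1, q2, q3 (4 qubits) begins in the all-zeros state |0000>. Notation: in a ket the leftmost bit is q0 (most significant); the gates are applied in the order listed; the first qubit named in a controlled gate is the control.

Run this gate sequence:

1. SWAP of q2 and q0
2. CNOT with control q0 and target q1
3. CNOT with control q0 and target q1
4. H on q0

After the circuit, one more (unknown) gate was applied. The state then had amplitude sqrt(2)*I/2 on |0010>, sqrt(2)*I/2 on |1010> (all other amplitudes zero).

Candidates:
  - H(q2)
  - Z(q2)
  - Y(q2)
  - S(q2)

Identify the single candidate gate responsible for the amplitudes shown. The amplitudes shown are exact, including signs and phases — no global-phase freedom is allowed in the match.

The unique candidate consistent with the amplitudes is Y(q2). Key observation: steps 2-3 multiply out to the identity, so the circuit reduces to the remaining gates.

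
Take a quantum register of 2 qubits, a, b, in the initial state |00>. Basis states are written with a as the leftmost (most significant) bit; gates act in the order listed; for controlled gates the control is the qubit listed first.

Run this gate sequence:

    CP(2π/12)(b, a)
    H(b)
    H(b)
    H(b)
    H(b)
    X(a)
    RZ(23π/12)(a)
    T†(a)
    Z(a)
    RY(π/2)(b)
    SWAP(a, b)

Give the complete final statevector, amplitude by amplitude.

After the circuit, the state carries amplitude 0 on |00>, -sqrt(2)*exp(17*I*pi/24)/2 on |01>, 0 on |10>, -sqrt(2)*exp(17*I*pi/24)/2 on |11>. Key observation: steps 2-5 multiply out to the identity, so the circuit reduces to the remaining gates.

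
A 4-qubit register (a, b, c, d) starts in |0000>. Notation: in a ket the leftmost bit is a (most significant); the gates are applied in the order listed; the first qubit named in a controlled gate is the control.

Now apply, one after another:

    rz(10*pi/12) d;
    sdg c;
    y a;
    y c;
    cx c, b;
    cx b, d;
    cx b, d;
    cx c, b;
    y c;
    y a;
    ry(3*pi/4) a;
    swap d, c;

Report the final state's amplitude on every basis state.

The resulting statevector has amplitude -sqrt(2 - sqrt(2))*exp(7*I*pi/12)/2 on |0000>, -sqrt(sqrt(2) + 2)*exp(7*I*pi/12)/2 on |1000>, and 0 on every other basis state. Key observation: the block from step 3 through step 10 cancels to the identity and can be dropped.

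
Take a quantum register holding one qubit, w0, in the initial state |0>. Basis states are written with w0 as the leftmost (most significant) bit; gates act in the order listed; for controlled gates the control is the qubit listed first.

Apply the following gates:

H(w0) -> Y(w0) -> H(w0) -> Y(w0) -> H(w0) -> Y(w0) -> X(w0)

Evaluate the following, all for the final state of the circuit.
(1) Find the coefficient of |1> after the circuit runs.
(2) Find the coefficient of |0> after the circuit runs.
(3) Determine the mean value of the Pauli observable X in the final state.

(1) The final state's coefficient on |1> equals sqrt(2)*I/2.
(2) |0> carries amplitude -sqrt(2)*I/2 in the final state.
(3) The expectation value of X is -1.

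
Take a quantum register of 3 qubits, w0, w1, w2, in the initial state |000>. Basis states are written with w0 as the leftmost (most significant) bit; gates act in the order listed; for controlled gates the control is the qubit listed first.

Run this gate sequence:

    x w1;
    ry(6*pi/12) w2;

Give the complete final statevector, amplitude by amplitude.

The resulting statevector has amplitude sqrt(2)/2 on |010>, sqrt(2)/2 on |011>, and 0 on every other basis state.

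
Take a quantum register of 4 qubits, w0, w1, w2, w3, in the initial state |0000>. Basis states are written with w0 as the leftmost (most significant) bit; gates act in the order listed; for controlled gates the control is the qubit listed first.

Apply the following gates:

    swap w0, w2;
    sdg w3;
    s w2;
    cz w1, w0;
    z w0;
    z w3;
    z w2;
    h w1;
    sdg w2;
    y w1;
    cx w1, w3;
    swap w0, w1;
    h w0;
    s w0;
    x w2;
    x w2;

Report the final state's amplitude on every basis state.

After the circuit, the state carries amplitude -I/2 on |0000>, I/2 on |0001>, 1/2 on |1000>, 1/2 on |1001>, and 0 on every other basis state.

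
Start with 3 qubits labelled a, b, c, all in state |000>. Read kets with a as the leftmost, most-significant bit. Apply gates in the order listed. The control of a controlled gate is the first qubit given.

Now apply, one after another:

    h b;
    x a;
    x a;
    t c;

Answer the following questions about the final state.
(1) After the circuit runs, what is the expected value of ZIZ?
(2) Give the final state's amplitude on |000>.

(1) The expectation value of ZIZ is 1. Key observation: the block from step 2 through step 3 cancels to the identity and can be dropped.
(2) The amplitude on |000> is sqrt(2)/2.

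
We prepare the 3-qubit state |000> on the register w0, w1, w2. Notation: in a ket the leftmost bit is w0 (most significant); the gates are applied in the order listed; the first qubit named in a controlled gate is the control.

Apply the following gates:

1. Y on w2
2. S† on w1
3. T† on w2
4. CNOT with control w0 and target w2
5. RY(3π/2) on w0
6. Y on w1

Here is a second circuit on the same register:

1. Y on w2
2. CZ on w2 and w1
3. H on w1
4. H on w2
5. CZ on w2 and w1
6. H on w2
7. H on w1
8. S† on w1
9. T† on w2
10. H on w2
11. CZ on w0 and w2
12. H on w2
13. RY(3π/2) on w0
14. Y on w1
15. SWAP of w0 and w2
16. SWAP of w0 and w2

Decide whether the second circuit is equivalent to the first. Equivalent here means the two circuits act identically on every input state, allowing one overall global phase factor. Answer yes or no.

No, they are not equivalent — no single phase factor reconciles the two unitaries.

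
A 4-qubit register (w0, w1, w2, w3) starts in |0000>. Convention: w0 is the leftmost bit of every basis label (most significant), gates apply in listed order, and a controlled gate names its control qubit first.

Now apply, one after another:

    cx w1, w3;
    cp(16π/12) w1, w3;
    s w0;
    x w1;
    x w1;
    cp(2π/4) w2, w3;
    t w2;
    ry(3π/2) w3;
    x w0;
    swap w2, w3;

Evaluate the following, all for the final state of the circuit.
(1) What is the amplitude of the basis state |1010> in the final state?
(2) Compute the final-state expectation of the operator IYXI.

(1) The amplitude on |1010> is sqrt(2)/2. Key observation: the block from step 4 through step 5 cancels to the identity and can be dropped.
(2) The observable IYXI averages to 0.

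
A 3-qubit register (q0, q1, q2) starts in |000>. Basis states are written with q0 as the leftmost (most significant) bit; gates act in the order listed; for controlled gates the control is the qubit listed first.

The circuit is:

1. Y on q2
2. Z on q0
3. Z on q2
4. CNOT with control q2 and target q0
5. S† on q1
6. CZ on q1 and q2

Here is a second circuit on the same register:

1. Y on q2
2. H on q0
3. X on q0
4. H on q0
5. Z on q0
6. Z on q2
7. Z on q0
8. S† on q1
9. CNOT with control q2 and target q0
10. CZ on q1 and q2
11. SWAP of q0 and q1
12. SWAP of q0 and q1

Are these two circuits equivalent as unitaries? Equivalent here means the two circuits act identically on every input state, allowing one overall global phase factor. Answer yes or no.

Yes — the two circuits implement the same unitary up to a global phase.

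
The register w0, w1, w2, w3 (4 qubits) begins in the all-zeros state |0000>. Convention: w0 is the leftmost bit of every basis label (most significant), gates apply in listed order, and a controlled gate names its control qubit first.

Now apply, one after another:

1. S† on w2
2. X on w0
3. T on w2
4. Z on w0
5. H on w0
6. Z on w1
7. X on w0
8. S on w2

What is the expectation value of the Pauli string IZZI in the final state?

The observable IZZI averages to 1.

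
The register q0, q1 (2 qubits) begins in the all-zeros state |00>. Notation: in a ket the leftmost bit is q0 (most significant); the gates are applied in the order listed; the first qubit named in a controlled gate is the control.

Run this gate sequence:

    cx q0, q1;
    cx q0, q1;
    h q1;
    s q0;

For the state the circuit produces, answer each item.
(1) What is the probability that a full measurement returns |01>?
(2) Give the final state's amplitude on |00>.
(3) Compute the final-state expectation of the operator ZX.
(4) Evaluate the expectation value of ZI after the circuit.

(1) Outcome |01> occurs with probability 1/2. Key observation: steps 1-2 multiply out to the identity, so the circuit reduces to the remaining gates.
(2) The final state's coefficient on |00> equals sqrt(2)/2.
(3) The expectation value of ZX is 1.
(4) In the final state, ZI has expectation 1.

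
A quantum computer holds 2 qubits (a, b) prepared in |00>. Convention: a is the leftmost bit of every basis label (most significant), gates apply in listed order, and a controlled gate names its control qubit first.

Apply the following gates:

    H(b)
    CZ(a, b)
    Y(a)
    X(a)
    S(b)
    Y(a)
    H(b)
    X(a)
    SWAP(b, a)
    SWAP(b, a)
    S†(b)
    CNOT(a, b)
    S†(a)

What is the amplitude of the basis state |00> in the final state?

The final state's coefficient on |00> equals -1/2 - I/2.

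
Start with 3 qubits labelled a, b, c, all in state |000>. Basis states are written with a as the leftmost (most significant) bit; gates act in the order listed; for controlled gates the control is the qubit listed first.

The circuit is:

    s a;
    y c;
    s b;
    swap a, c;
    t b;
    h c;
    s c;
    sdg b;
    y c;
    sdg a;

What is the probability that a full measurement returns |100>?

The probability of measuring |100> is 1/2.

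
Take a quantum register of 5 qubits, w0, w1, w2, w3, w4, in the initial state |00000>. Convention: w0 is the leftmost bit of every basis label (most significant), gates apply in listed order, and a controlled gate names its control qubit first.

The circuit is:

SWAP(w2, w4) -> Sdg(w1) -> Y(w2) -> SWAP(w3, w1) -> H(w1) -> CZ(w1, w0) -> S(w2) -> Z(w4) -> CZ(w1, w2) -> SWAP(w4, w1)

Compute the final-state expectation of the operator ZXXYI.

The expectation value of ZXXYI is 0.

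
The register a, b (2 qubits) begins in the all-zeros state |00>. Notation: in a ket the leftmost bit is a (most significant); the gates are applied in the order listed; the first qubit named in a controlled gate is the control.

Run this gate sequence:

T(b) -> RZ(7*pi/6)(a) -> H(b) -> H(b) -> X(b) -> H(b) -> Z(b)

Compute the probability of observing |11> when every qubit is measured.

A full measurement returns |11> with probability 0. Key observation: the block from step 4 through step 7 cancels to the identity and can be dropped.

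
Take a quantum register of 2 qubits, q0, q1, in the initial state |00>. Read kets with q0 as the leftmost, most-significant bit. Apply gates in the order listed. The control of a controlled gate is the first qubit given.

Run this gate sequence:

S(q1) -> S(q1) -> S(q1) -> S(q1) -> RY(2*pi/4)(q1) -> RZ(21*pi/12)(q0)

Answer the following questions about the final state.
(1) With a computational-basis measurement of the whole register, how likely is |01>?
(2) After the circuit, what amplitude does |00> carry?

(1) The probability of measuring |01> is 1/2. Key observation: gates 1-4 undo each other exactly, leaving only the rest of the circuit to track.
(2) |00> carries amplitude -sqrt(2)*exp(I*pi/8)/2 in the final state.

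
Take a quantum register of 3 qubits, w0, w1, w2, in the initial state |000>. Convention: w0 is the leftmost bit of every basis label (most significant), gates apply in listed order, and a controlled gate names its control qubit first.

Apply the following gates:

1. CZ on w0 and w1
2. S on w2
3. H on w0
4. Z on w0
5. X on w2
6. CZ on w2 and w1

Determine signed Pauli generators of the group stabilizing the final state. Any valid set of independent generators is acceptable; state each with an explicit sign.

The final state is stabilized by the group generated by -XII, +IZI, -IIZ; other independent generating sets are equally valid.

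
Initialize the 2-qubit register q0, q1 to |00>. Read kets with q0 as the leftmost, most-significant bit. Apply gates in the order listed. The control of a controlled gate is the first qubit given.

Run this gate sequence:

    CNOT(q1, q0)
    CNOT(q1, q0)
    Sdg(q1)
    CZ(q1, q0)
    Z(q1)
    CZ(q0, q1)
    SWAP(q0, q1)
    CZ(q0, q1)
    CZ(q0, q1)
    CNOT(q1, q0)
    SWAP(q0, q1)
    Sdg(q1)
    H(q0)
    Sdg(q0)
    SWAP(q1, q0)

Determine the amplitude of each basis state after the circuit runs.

The final amplitudes are sqrt(2)/2 on |00>, -sqrt(2)*I/2 on |01>, 0 on |10>, 0 on |11>. Key observation: the block from step 8 through step 9 cancels to the identity and can be dropped.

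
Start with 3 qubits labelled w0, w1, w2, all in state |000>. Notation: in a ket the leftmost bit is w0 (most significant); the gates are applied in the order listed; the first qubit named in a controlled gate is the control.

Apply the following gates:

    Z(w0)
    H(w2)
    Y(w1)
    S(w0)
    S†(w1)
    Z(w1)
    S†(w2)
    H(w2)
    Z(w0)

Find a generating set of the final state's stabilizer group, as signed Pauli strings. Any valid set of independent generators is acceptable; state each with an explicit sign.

One valid set of independent stabilizer generators is +IIY, +ZII, -IZI (any independent generating set of the same group is equally correct).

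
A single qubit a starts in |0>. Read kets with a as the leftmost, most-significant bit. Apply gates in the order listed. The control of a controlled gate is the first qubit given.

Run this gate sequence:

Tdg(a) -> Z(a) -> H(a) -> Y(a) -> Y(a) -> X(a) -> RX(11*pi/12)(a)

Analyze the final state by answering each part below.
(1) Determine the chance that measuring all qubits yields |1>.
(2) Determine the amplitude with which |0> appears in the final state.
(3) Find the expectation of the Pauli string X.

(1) A full measurement returns |1> with probability 1/2.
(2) The amplitude on |0> is -sqrt(12 - 6*sqrt(2))/8 + sqrt(2*sqrt(2) + 4)/8 - I*sqrt(6*sqrt(2) + 12)/8 - I*sqrt(4 - 2*sqrt(2))/8.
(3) In the final state, X has expectation 1.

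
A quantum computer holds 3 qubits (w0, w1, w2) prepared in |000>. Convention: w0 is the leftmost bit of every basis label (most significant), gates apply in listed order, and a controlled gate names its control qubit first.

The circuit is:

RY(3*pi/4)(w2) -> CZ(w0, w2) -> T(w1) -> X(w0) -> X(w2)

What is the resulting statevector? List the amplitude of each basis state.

The resulting statevector has amplitude sqrt(sqrt(2) + 2)/2 on |100>, sqrt(2 - sqrt(2))/2 on |101>, and 0 on every other basis state.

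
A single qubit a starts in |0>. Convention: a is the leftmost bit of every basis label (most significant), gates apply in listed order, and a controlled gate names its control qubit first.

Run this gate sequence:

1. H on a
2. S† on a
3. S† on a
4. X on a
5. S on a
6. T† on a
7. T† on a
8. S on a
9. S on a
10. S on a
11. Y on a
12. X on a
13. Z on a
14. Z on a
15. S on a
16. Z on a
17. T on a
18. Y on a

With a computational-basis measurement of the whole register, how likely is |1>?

The probability of measuring |1> is 1/2.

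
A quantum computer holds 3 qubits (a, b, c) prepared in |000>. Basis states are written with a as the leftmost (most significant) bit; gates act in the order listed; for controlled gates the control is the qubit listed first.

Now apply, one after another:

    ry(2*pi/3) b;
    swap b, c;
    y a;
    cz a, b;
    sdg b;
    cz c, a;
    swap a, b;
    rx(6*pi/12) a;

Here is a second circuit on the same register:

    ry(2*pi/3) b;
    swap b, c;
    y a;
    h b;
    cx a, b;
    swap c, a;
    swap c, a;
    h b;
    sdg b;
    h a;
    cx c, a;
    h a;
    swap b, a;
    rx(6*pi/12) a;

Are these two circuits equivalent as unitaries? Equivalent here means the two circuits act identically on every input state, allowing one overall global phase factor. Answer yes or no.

Yes, they are equivalent — the unitaries differ by at most a global phase.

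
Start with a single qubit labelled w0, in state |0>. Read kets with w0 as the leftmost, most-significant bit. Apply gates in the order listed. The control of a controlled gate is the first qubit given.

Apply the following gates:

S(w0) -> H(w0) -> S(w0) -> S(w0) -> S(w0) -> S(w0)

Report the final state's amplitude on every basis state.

After the circuit, the state carries amplitude sqrt(2)/2 on |0>, sqrt(2)/2 on |1>. Key observation: steps 3-6 multiply out to the identity, so the circuit reduces to the remaining gates.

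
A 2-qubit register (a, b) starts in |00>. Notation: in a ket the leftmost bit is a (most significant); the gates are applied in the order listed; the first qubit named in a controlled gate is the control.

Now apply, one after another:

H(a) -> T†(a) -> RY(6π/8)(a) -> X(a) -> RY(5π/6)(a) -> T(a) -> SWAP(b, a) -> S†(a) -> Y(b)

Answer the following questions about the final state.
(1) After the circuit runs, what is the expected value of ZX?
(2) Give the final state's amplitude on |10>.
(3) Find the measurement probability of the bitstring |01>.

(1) The observable ZX averages to -sqrt(6)/8 - sqrt(2)/8 + 1/2.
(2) The amplitude on |10> is 0.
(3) Outcome |01> occurs with probability 5/8 - sqrt(3)/8.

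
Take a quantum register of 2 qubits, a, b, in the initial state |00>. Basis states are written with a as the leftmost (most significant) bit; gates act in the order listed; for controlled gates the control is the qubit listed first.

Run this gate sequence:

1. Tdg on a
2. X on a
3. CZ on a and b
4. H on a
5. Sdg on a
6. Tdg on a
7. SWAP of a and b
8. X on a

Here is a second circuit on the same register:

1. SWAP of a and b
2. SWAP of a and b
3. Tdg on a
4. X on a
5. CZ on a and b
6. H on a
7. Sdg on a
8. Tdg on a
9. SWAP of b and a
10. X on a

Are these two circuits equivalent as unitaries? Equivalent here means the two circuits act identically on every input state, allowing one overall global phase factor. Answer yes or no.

Yes — the two circuits implement the same unitary up to a global phase.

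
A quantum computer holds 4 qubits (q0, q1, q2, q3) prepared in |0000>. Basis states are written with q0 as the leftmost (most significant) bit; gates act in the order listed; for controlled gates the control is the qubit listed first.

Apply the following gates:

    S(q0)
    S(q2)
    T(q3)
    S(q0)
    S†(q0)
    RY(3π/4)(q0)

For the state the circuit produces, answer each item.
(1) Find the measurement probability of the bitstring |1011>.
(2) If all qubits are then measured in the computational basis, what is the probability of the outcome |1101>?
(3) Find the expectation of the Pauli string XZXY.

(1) Outcome |1011> occurs with probability 0. Key observation: gates 4-5 undo each other exactly, leaving only the rest of the circuit to track.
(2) Outcome |1101> occurs with probability 0.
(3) In the final state, XZXY has expectation 0.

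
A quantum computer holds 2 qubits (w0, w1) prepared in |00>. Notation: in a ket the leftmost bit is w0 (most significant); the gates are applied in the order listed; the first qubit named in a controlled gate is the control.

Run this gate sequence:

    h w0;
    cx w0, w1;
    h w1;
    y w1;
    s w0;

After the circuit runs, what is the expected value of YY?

The observable YY averages to 0.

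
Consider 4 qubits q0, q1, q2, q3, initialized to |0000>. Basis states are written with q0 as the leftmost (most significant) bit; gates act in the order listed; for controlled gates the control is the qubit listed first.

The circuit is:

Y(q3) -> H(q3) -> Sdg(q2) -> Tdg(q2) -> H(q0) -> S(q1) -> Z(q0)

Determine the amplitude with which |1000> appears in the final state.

The final state's coefficient on |1000> equals -I/2.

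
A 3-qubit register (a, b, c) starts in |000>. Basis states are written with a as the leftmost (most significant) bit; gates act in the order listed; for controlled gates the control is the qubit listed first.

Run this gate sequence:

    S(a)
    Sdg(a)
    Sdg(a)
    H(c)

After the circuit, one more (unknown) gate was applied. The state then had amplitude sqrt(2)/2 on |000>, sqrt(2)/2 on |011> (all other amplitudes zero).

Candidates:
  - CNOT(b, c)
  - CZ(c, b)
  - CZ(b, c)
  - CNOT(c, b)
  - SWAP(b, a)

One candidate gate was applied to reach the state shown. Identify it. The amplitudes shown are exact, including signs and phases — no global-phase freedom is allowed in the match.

The unique candidate consistent with the amplitudes is CNOT(c, b).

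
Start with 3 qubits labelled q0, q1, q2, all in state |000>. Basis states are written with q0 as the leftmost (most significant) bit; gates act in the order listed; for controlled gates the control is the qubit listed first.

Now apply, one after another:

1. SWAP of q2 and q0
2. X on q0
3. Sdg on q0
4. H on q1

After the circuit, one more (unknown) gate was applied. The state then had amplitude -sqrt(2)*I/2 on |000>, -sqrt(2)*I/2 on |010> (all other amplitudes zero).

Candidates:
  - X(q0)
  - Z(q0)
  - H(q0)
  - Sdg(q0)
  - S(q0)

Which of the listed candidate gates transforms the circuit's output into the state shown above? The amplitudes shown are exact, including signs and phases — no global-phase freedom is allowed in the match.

It was X(q0) that produced the state shown.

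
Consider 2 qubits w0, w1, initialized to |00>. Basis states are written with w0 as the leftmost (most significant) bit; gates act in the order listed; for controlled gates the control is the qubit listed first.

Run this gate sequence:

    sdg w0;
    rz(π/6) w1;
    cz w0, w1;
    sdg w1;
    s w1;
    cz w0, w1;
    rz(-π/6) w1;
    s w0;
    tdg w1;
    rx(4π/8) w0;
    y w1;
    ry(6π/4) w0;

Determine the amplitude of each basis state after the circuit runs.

The final amplitudes are 0 on |00>, -1/2 - I/2 on |01>, 0 on |10>, -1/2 + I/2 on |11>.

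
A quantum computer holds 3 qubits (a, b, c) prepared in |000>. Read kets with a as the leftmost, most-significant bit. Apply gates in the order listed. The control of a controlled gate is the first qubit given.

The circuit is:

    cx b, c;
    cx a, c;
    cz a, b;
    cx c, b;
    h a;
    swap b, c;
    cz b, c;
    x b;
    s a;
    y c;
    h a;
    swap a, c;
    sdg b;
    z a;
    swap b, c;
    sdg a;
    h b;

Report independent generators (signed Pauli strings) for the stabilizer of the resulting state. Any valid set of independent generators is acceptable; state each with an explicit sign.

The stabilizer group can be generated by +IYI, -ZII, -IIZ, among other valid generating sets.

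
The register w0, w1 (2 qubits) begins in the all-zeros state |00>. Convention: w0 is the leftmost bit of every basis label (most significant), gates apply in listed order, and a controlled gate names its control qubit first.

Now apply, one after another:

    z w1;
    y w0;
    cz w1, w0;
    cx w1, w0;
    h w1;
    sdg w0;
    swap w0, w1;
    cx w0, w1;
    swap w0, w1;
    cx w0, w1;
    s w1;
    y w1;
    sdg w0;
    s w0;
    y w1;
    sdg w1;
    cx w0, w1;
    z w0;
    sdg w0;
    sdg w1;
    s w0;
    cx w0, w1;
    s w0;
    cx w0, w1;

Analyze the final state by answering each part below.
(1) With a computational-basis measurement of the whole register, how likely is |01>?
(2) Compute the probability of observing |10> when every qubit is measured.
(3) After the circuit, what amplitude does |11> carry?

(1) The probability of measuring |01> is 1/2.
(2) Outcome |10> occurs with probability 1/2.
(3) The amplitude on |11> is 0.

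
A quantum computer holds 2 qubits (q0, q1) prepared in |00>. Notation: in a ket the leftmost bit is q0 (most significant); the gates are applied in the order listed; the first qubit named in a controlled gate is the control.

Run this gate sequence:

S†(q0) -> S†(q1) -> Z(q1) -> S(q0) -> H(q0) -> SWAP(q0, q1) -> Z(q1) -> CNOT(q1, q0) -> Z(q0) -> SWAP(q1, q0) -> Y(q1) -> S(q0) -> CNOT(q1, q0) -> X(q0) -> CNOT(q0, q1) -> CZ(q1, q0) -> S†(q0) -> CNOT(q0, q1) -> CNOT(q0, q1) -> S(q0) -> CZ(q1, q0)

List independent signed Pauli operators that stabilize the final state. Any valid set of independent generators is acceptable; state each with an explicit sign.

One valid set of independent stabilizer generators is +IY, +ZI (any independent generating set of the same group is equally correct).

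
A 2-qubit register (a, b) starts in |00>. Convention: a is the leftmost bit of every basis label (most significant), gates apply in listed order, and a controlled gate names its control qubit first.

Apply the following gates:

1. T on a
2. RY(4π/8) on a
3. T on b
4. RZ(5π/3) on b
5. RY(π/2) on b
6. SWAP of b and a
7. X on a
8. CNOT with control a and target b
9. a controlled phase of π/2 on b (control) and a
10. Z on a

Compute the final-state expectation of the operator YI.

The expectation value of YI is -1/2.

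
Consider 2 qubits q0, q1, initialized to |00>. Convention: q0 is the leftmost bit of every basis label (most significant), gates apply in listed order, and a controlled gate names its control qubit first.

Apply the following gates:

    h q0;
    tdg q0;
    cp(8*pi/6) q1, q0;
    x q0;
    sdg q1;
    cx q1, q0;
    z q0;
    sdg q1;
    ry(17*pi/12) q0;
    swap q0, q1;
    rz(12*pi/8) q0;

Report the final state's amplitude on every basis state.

After the circuit, the state carries amplitude -sqrt(4 - 2*sqrt(2))/8 + sqrt(6*sqrt(2) + 12)/8 - sqrt(2*sqrt(2) + 4)*exp(I*pi/4)/8 - sqrt(12 - 6*sqrt(2))*exp(I*pi/4)/8 on |00>, -sqrt(2*sqrt(2) + 4)/8 - sqrt(12 - 6*sqrt(2))/8 - sqrt(6*sqrt(2) + 12)*exp(I*pi/4)/8 + sqrt(4 - 2*sqrt(2))*exp(I*pi/4)/8 on |01>, 0 on |10>, 0 on |11>.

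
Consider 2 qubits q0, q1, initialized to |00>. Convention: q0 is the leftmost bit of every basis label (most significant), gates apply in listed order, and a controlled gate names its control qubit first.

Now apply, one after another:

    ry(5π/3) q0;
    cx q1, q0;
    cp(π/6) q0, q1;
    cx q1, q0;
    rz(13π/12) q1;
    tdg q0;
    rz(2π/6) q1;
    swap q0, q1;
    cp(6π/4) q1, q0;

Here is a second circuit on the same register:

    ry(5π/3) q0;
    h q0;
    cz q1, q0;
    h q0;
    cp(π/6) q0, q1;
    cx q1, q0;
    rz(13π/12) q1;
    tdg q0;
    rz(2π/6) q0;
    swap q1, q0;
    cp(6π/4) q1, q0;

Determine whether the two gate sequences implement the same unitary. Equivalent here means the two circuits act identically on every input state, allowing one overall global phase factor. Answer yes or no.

No, they are not equivalent — no single phase factor reconciles the two unitaries.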